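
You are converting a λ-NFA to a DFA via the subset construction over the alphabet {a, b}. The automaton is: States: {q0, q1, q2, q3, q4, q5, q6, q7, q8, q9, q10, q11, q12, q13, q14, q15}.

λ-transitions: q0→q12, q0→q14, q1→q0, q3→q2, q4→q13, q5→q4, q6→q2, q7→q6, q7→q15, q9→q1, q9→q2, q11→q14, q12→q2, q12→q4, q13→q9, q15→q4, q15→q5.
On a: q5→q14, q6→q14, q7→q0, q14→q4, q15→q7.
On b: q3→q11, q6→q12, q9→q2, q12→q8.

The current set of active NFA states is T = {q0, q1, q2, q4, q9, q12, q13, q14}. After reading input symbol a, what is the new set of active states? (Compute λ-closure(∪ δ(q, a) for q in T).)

{q0, q1, q2, q4, q9, q12, q13, q14}

q14 on a → {q4}.
No a-transition from q0, q1, q2, q4, q9, q12, q13.
Union after reading a: {q4}.
Now take the λ-closure:
From q4 via λ: add q13.
From q13 via λ: add q9.
From q9 via λ: add q1, q2.
From q1 via λ: add q0.
From q0 via λ: add q12, q14.
No new states can be added; the closed set is {q0, q1, q2, q4, q9, q12, q13, q14}.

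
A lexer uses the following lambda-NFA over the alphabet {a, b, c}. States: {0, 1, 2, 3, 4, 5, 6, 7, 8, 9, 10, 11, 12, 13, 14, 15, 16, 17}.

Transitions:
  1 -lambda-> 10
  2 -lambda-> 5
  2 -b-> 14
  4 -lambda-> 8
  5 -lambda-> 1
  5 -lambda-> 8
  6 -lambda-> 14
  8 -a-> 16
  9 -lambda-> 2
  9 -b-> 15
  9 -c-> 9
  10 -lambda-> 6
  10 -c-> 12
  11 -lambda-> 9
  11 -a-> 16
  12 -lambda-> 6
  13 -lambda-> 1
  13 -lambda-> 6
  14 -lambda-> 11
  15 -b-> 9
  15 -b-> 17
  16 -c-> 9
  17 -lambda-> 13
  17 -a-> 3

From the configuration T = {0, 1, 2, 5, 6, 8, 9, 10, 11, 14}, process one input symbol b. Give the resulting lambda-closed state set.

2 on b → {14}.
9 on b → {15}.
No b-transition from 0, 1, 5, 6, 8, 10, 11, 14.
Union after reading b: {14, 15}.
Now take the lambda-closure:
From 14 via lambda: add 11.
From 11 via lambda: add 9.
From 9 via lambda: add 2.
From 2 via lambda: add 5.
From 5 via lambda: add 1, 8.
From 1 via lambda: add 10.
From 10 via lambda: add 6.
No new states can be added; the closed set is {1, 2, 5, 6, 8, 9, 10, 11, 14, 15}.

{1, 2, 5, 6, 8, 9, 10, 11, 14, 15}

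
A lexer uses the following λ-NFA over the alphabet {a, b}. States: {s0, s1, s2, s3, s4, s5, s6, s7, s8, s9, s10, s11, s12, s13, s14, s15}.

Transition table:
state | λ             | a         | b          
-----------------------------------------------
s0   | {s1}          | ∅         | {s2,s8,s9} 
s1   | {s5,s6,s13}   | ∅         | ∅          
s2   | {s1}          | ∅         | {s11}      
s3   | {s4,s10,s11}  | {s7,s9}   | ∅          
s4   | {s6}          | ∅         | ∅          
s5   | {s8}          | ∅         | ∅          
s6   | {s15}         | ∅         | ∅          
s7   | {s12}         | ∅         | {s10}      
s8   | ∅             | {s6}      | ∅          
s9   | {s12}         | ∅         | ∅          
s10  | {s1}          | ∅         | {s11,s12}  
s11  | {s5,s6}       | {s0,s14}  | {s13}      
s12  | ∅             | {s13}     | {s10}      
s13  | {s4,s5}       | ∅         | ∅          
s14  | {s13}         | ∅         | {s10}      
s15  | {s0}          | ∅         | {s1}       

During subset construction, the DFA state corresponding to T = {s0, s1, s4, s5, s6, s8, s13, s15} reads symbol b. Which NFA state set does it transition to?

{s0, s1, s2, s4, s5, s6, s8, s9, s12, s13, s15}

s0 on b → {s2, s8, s9}.
s15 on b → {s1}.
No b-transition from s1, s4, s5, s6, s8, s13.
Union after reading b: {s1, s2, s8, s9}.
Now take the λ-closure:
From s1 via λ: add s5, s6, s13.
From s9 via λ: add s12.
From s6 via λ: add s15.
From s13 via λ: add s4.
From s15 via λ: add s0.
No new states can be added; the closed set is {s0, s1, s2, s4, s5, s6, s8, s9, s12, s13, s15}.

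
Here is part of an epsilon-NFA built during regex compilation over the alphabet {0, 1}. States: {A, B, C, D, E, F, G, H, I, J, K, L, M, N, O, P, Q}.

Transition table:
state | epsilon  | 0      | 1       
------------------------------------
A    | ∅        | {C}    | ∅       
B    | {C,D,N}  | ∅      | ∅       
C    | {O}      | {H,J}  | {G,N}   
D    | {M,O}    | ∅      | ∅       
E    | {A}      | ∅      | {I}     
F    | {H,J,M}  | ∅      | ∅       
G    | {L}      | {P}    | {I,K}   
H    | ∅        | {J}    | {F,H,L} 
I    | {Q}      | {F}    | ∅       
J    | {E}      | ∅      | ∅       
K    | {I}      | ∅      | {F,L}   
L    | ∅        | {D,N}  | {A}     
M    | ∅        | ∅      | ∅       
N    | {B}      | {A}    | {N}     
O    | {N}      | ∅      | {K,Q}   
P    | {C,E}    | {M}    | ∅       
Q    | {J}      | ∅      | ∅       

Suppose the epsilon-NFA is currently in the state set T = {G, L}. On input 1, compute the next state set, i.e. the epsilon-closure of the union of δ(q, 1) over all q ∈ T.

G on 1 → {I, K}.
L on 1 → {A}.
Union after reading 1: {A, I, K}.
Now take the epsilon-closure:
From I via epsilon: add Q.
From Q via epsilon: add J.
From J via epsilon: add E.
No new states can be added; the closed set is {A, E, I, J, K, Q}.

{A, E, I, J, K, Q}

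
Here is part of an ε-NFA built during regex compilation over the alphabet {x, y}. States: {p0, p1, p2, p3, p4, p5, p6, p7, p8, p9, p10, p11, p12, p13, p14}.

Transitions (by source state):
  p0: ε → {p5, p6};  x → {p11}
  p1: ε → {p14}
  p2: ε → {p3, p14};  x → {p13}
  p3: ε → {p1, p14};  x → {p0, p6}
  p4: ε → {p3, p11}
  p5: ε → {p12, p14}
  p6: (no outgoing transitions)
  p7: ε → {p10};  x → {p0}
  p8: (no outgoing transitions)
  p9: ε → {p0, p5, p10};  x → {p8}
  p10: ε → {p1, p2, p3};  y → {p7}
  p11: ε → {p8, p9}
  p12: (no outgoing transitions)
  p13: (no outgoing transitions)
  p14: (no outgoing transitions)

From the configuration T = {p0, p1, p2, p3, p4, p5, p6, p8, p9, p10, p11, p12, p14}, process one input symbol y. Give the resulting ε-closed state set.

{p1, p2, p3, p7, p10, p14}

p10 on y → {p7}.
No y-transition from p0, p1, p2, p3, p4, p5, p6, p8, p9, p11, p12, p14.
Union after reading y: {p7}.
Now take the ε-closure:
From p7 via ε: add p10.
From p10 via ε: add p1, p2, p3.
From p1 via ε: add p14.
No new states can be added; the closed set is {p1, p2, p3, p7, p10, p14}.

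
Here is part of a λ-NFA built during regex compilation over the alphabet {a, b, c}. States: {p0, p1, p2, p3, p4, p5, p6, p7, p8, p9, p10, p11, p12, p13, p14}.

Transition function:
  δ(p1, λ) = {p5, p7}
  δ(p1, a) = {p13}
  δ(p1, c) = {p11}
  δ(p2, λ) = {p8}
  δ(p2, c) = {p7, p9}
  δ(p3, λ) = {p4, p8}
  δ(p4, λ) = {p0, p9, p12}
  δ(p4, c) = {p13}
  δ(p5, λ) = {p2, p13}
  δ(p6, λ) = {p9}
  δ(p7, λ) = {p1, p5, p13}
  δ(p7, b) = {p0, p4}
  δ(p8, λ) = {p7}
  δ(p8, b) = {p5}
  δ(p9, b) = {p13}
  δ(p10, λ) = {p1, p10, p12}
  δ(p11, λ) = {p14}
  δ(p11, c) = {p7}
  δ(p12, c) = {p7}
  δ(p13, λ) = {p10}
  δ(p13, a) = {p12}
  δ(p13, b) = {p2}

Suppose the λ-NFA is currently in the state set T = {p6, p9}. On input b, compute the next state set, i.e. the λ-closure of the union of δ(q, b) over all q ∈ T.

{p1, p2, p5, p7, p8, p10, p12, p13}

p9 on b → {p13}.
No b-transition from p6.
Union after reading b: {p13}.
Now take the λ-closure:
From p13 via λ: add p10.
From p10 via λ: add p1, p12.
From p1 via λ: add p5, p7.
From p5 via λ: add p2.
From p2 via λ: add p8.
No new states can be added; the closed set is {p1, p2, p5, p7, p8, p10, p12, p13}.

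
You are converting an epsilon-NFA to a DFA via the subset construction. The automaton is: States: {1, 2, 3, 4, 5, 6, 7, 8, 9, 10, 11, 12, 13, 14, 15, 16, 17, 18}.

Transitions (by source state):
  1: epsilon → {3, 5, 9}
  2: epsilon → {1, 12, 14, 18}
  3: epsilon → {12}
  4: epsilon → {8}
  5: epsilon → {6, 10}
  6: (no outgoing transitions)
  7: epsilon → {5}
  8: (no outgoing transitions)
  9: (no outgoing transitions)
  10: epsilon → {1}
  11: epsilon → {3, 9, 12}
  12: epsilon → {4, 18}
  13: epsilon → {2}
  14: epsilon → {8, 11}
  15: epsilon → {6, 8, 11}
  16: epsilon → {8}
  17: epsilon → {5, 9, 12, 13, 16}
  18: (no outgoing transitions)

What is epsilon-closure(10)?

{1, 3, 4, 5, 6, 8, 9, 10, 12, 18}

Start with {10}.
From 10 via epsilon: add 1.
From 1 via epsilon: add 3, 5, 9.
From 3 via epsilon: add 12.
From 5 via epsilon: add 6.
From 12 via epsilon: add 4, 18.
From 4 via epsilon: add 8.
No new states can be added; the closed set is {1, 3, 4, 5, 6, 8, 9, 10, 12, 18}.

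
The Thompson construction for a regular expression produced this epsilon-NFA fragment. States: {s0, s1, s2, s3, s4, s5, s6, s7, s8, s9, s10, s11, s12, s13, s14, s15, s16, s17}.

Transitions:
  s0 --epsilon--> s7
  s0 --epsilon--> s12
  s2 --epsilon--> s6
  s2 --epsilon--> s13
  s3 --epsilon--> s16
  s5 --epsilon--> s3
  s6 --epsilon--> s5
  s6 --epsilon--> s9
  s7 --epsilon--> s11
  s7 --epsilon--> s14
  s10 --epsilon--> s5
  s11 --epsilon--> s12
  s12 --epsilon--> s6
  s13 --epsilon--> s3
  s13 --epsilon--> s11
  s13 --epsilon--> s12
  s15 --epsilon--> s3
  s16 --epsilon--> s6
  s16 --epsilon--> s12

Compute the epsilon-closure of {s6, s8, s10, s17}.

Start with {s6, s8, s10, s17}.
From s6 via epsilon: add s5, s9.
From s5 via epsilon: add s3.
From s3 via epsilon: add s16.
From s16 via epsilon: add s12.
No new states can be added; the closed set is {s3, s5, s6, s8, s9, s10, s12, s16, s17}.

{s3, s5, s6, s8, s9, s10, s12, s16, s17}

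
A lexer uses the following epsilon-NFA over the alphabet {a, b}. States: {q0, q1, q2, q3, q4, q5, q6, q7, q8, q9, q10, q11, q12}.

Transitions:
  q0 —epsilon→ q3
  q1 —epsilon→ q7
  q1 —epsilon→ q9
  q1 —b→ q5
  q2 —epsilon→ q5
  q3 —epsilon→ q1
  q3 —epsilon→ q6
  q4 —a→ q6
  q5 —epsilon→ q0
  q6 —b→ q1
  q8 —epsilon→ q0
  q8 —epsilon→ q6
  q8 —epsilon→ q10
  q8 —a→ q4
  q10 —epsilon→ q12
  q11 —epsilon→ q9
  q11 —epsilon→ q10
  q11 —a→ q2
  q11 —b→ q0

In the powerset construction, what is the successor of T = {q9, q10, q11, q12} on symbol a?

q11 on a → {q2}.
No a-transition from q9, q10, q12.
Union after reading a: {q2}.
Now take the epsilon-closure:
From q2 via epsilon: add q5.
From q5 via epsilon: add q0.
From q0 via epsilon: add q3.
From q3 via epsilon: add q1, q6.
From q1 via epsilon: add q7, q9.
No new states can be added; the closed set is {q0, q1, q2, q3, q5, q6, q7, q9}.

{q0, q1, q2, q3, q5, q6, q7, q9}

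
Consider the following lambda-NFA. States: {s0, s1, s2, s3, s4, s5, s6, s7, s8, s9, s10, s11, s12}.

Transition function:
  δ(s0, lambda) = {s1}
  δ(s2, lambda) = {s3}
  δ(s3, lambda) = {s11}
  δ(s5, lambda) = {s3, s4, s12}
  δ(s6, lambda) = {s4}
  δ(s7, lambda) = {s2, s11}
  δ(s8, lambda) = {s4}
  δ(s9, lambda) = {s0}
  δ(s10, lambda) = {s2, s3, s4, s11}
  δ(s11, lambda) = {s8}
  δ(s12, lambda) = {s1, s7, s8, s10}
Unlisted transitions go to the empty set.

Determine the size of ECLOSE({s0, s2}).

7

Start with {s0, s2}.
From s0 via lambda: add s1.
From s2 via lambda: add s3.
From s3 via lambda: add s11.
From s11 via lambda: add s8.
From s8 via lambda: add s4.
lambda-closure = {s0, s1, s2, s3, s4, s8, s11}, which has 7 states.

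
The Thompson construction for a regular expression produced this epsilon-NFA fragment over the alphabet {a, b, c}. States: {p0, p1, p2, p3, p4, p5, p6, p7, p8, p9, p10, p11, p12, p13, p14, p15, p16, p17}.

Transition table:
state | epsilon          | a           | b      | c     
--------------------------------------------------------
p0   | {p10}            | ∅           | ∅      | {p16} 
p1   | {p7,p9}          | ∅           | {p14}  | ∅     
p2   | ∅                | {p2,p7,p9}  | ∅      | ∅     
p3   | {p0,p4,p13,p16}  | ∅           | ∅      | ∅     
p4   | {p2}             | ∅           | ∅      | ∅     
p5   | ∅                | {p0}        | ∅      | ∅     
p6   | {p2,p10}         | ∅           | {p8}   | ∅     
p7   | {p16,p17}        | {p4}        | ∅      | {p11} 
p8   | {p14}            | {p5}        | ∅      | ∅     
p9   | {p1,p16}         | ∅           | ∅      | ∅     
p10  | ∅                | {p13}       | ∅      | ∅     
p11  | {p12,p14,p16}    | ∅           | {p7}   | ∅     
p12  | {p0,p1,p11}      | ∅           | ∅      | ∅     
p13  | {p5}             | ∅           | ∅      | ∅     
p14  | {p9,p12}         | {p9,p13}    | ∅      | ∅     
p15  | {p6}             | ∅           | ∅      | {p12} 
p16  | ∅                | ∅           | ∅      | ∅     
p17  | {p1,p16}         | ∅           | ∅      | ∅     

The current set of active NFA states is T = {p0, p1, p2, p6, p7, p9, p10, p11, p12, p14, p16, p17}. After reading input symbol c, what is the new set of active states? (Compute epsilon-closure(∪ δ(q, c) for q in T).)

{p0, p1, p7, p9, p10, p11, p12, p14, p16, p17}

p0 on c → {p16}.
p7 on c → {p11}.
No c-transition from p1, p2, p6, p9, p10, p11, p12, p14, p16, p17.
Union after reading c: {p11, p16}.
Now take the epsilon-closure:
From p11 via epsilon: add p12, p14.
From p12 via epsilon: add p0, p1.
From p14 via epsilon: add p9.
From p0 via epsilon: add p10.
From p1 via epsilon: add p7.
From p7 via epsilon: add p17.
No new states can be added; the closed set is {p0, p1, p7, p9, p10, p11, p12, p14, p16, p17}.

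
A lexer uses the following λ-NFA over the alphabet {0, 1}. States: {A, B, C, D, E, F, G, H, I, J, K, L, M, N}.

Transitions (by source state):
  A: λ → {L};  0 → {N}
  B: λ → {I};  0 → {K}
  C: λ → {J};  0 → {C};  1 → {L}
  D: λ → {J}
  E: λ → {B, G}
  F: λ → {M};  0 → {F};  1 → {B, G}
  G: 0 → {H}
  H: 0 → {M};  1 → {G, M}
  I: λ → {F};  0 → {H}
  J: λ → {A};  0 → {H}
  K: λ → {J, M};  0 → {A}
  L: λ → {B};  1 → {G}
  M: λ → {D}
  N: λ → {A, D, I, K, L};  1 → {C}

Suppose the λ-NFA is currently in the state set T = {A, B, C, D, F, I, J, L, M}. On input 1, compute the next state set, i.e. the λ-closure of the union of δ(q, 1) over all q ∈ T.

{A, B, D, F, G, I, J, L, M}

C on 1 → {L}.
F on 1 → {B, G}.
L on 1 → {G}.
No 1-transition from A, B, D, I, J, M.
Union after reading 1: {B, G, L}.
Now take the λ-closure:
From B via λ: add I.
From I via λ: add F.
From F via λ: add M.
From M via λ: add D.
From D via λ: add J.
From J via λ: add A.
No new states can be added; the closed set is {A, B, D, F, G, I, J, L, M}.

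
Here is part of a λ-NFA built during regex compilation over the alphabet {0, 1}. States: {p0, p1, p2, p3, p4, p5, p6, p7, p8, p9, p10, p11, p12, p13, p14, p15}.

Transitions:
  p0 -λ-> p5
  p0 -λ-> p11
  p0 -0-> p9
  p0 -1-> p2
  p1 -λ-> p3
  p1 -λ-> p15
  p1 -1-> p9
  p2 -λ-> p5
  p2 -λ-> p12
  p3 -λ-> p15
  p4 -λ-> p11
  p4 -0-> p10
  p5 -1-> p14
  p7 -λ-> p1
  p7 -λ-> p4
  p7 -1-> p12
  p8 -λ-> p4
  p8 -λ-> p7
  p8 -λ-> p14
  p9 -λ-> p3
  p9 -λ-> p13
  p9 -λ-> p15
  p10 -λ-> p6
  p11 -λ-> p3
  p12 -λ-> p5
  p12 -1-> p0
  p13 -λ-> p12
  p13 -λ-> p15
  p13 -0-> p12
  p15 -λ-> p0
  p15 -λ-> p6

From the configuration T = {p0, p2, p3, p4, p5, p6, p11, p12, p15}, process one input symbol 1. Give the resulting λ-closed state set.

p0 on 1 → {p2}.
p5 on 1 → {p14}.
p12 on 1 → {p0}.
No 1-transition from p2, p3, p4, p6, p11, p15.
Union after reading 1: {p0, p2, p14}.
Now take the λ-closure:
From p0 via λ: add p5, p11.
From p2 via λ: add p12.
From p11 via λ: add p3.
From p3 via λ: add p15.
From p15 via λ: add p6.
No new states can be added; the closed set is {p0, p2, p3, p5, p6, p11, p12, p14, p15}.

{p0, p2, p3, p5, p6, p11, p12, p14, p15}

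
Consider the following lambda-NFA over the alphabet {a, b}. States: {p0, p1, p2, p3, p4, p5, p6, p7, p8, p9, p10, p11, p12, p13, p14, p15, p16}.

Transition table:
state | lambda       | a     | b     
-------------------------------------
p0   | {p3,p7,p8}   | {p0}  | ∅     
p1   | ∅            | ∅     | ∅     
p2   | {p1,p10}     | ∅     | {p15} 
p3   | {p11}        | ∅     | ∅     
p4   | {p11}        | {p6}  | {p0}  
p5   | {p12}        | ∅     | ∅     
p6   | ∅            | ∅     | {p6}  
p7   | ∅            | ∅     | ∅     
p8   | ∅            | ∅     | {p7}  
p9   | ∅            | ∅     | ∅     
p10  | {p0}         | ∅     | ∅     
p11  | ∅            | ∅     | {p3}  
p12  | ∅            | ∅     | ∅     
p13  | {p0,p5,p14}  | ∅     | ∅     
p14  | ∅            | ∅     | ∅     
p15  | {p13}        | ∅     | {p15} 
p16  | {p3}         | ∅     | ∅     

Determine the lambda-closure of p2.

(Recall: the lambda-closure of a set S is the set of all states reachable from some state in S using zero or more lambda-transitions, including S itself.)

{p0, p1, p2, p3, p7, p8, p10, p11}

Start with {p2}.
From p2 via lambda: add p1, p10.
From p10 via lambda: add p0.
From p0 via lambda: add p3, p7, p8.
From p3 via lambda: add p11.
No new states can be added; the closed set is {p0, p1, p2, p3, p7, p8, p10, p11}.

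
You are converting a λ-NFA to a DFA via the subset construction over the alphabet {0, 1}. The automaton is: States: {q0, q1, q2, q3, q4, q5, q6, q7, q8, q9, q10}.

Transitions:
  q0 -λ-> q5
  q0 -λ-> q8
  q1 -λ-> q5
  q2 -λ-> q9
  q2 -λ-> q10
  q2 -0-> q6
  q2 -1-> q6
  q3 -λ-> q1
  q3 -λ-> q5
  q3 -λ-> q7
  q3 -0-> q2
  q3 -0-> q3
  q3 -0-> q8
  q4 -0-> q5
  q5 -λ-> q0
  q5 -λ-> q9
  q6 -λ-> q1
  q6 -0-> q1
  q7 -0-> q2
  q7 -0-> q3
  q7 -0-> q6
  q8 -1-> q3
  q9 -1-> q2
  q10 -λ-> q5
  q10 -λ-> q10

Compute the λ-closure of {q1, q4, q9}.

Start with {q1, q4, q9}.
From q1 via λ: add q5.
From q5 via λ: add q0.
From q0 via λ: add q8.
No new states can be added; the closed set is {q0, q1, q4, q5, q8, q9}.

{q0, q1, q4, q5, q8, q9}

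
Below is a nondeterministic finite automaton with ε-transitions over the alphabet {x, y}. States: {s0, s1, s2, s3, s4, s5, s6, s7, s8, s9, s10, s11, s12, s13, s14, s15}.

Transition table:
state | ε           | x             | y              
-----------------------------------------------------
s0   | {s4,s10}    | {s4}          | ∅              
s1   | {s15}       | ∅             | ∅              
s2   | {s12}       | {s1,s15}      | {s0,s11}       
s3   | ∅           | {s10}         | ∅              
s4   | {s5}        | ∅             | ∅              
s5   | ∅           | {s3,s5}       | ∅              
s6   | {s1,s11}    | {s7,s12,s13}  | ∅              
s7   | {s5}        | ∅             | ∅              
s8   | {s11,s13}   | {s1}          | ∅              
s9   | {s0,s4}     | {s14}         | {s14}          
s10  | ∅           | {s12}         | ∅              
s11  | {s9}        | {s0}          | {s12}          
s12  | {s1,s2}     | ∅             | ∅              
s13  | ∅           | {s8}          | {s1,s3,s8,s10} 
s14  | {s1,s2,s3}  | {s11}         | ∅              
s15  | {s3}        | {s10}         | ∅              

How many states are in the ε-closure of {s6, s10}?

Start with {s6, s10}.
From s6 via ε: add s1, s11.
From s1 via ε: add s15.
From s11 via ε: add s9.
From s9 via ε: add s0, s4.
From s15 via ε: add s3.
From s4 via ε: add s5.
ε-closure = {s0, s1, s3, s4, s5, s6, s9, s10, s11, s15}, which has 10 states.

10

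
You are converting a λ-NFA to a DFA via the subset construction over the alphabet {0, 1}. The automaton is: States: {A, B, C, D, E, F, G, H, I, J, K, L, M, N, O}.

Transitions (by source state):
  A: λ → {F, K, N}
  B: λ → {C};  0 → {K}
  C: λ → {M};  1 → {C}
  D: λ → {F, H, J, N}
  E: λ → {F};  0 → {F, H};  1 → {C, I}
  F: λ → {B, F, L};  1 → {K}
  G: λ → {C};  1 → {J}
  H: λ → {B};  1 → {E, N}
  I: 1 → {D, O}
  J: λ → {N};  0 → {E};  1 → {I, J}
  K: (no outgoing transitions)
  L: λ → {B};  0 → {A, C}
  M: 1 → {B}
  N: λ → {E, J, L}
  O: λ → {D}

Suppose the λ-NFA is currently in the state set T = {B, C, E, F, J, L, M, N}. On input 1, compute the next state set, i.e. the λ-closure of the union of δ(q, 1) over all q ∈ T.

C on 1 → {C}.
E on 1 → {C, I}.
F on 1 → {K}.
J on 1 → {I, J}.
M on 1 → {B}.
No 1-transition from B, L, N.
Union after reading 1: {B, C, I, J, K}.
Now take the λ-closure:
From C via λ: add M.
From J via λ: add N.
From N via λ: add E, L.
From E via λ: add F.
No new states can be added; the closed set is {B, C, E, F, I, J, K, L, M, N}.

{B, C, E, F, I, J, K, L, M, N}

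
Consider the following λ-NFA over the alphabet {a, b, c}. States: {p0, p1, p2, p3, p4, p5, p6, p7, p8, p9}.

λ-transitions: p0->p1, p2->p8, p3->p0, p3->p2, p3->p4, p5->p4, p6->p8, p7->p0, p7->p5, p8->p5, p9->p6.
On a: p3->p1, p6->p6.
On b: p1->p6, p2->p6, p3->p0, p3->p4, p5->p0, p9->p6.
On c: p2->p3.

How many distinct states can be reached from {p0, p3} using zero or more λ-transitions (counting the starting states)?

7

Start with {p0, p3}.
From p0 via λ: add p1.
From p3 via λ: add p2, p4.
From p2 via λ: add p8.
From p8 via λ: add p5.
λ-closure = {p0, p1, p2, p3, p4, p5, p8}, which has 7 states.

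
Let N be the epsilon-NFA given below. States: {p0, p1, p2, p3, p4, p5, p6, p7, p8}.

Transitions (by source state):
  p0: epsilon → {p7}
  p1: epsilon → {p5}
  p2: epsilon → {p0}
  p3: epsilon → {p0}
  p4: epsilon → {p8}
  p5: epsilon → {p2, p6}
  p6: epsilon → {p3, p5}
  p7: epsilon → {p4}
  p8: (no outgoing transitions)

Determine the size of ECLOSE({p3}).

5

Start with {p3}.
From p3 via epsilon: add p0.
From p0 via epsilon: add p7.
From p7 via epsilon: add p4.
From p4 via epsilon: add p8.
epsilon-closure = {p0, p3, p4, p7, p8}, which has 5 states.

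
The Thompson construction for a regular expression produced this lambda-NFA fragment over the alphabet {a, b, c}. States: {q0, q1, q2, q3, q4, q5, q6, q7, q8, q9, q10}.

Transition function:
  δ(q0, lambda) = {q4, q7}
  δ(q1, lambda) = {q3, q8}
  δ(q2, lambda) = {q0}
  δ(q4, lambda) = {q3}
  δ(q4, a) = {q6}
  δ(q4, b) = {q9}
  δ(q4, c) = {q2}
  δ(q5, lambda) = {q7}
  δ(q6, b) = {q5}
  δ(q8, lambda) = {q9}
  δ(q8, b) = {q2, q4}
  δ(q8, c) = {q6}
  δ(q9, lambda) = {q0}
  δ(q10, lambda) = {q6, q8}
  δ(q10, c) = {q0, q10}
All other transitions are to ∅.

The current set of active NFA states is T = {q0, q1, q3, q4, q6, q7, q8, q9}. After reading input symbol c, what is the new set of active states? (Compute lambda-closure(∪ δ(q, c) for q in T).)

q4 on c → {q2}.
q8 on c → {q6}.
No c-transition from q0, q1, q3, q6, q7, q9.
Union after reading c: {q2, q6}.
Now take the lambda-closure:
From q2 via lambda: add q0.
From q0 via lambda: add q4, q7.
From q4 via lambda: add q3.
No new states can be added; the closed set is {q0, q2, q3, q4, q6, q7}.

{q0, q2, q3, q4, q6, q7}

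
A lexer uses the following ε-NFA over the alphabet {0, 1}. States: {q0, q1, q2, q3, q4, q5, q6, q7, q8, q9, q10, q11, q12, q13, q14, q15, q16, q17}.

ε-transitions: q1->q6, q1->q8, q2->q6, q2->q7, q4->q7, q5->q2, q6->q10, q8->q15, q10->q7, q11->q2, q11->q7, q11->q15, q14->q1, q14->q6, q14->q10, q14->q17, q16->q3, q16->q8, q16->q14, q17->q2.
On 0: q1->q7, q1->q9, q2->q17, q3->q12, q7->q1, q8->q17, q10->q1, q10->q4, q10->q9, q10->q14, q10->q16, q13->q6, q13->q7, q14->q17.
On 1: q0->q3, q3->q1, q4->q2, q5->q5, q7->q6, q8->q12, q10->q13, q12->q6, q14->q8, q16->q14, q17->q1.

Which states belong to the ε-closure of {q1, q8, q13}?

{q1, q6, q7, q8, q10, q13, q15}

Start with {q1, q8, q13}.
From q1 via ε: add q6.
From q8 via ε: add q15.
From q6 via ε: add q10.
From q10 via ε: add q7.
No new states can be added; the closed set is {q1, q6, q7, q8, q10, q13, q15}.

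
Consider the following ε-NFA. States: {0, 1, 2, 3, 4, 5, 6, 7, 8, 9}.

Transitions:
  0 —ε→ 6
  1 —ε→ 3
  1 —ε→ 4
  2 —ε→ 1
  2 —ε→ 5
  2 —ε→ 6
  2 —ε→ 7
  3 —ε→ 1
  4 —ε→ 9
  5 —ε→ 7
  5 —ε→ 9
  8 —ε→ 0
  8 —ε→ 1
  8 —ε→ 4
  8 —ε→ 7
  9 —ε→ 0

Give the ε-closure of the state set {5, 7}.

{0, 5, 6, 7, 9}

Start with {5, 7}.
From 5 via ε: add 9.
From 9 via ε: add 0.
From 0 via ε: add 6.
No new states can be added; the closed set is {0, 5, 6, 7, 9}.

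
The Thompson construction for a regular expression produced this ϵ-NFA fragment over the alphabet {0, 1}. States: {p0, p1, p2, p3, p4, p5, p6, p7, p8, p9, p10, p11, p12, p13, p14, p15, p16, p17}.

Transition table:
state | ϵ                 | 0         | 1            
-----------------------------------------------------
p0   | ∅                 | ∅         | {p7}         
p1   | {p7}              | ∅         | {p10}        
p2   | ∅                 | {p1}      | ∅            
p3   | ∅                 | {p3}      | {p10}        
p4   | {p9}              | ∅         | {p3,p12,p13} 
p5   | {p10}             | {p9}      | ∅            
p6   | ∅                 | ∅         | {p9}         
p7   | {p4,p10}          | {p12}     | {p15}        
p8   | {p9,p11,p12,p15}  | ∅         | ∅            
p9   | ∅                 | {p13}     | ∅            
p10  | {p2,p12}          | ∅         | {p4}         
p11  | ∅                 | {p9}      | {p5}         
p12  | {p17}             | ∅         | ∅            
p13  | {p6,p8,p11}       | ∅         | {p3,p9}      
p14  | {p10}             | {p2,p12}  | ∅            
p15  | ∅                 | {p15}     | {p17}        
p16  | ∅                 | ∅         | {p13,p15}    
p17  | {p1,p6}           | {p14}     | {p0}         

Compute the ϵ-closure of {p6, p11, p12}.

{p1, p2, p4, p6, p7, p9, p10, p11, p12, p17}

Start with {p6, p11, p12}.
From p12 via ϵ: add p17.
From p17 via ϵ: add p1.
From p1 via ϵ: add p7.
From p7 via ϵ: add p4, p10.
From p4 via ϵ: add p9.
From p10 via ϵ: add p2.
No new states can be added; the closed set is {p1, p2, p4, p6, p7, p9, p10, p11, p12, p17}.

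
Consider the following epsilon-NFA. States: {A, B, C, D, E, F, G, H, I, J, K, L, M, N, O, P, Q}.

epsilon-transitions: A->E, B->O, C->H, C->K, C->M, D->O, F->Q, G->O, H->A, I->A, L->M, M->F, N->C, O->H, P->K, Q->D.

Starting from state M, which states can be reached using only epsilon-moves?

{A, D, E, F, H, M, O, Q}

Start with {M}.
From M via epsilon: add F.
From F via epsilon: add Q.
From Q via epsilon: add D.
From D via epsilon: add O.
From O via epsilon: add H.
From H via epsilon: add A.
From A via epsilon: add E.
No new states can be added; the closed set is {A, D, E, F, H, M, O, Q}.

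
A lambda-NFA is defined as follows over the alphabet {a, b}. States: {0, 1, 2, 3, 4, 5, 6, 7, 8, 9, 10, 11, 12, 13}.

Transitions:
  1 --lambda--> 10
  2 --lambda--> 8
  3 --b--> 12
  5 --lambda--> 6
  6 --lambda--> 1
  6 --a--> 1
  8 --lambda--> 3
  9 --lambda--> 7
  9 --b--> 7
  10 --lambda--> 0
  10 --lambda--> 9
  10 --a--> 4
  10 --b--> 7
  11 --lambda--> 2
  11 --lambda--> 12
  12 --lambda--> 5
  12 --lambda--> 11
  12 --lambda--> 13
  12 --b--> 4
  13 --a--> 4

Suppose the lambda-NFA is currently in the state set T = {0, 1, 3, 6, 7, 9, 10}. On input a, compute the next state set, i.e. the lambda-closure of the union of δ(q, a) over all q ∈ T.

{0, 1, 4, 7, 9, 10}

6 on a → {1}.
10 on a → {4}.
No a-transition from 0, 1, 3, 7, 9.
Union after reading a: {1, 4}.
Now take the lambda-closure:
From 1 via lambda: add 10.
From 10 via lambda: add 0, 9.
From 9 via lambda: add 7.
No new states can be added; the closed set is {0, 1, 4, 7, 9, 10}.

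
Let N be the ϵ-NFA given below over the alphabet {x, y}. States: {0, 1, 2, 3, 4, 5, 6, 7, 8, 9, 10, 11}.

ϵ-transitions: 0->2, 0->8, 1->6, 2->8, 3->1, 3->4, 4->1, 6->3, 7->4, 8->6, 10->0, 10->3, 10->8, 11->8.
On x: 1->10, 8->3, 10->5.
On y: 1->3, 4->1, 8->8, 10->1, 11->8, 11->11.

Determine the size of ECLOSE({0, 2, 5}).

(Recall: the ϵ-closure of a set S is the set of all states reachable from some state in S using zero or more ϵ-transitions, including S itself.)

8

Start with {0, 2, 5}.
From 0 via ϵ: add 8.
From 8 via ϵ: add 6.
From 6 via ϵ: add 3.
From 3 via ϵ: add 1, 4.
ϵ-closure = {0, 1, 2, 3, 4, 5, 6, 8}, which has 8 states.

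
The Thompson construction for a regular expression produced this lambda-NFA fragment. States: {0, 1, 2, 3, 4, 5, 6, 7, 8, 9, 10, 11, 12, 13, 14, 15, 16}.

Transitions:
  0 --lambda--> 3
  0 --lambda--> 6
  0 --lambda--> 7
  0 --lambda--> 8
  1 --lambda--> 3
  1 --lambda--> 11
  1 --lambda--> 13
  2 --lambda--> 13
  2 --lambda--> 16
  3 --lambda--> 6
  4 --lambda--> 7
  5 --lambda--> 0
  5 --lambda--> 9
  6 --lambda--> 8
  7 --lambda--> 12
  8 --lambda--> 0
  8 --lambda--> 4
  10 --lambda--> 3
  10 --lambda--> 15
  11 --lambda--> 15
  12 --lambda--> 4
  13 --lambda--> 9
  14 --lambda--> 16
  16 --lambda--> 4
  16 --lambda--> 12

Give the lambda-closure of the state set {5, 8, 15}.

{0, 3, 4, 5, 6, 7, 8, 9, 12, 15}

Start with {5, 8, 15}.
From 5 via lambda: add 0, 9.
From 8 via lambda: add 4.
From 0 via lambda: add 3, 6, 7.
From 7 via lambda: add 12.
No new states can be added; the closed set is {0, 3, 4, 5, 6, 7, 8, 9, 12, 15}.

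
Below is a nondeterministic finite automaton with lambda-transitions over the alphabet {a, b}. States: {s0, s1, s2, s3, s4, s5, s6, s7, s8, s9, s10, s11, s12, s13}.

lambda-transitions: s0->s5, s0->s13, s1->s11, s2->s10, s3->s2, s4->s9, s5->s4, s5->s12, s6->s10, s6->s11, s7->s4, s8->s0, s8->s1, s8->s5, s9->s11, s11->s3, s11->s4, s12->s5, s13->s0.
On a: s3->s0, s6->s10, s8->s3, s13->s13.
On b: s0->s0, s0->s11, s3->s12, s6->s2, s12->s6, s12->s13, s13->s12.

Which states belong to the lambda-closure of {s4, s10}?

{s2, s3, s4, s9, s10, s11}

Start with {s4, s10}.
From s4 via lambda: add s9.
From s9 via lambda: add s11.
From s11 via lambda: add s3.
From s3 via lambda: add s2.
No new states can be added; the closed set is {s2, s3, s4, s9, s10, s11}.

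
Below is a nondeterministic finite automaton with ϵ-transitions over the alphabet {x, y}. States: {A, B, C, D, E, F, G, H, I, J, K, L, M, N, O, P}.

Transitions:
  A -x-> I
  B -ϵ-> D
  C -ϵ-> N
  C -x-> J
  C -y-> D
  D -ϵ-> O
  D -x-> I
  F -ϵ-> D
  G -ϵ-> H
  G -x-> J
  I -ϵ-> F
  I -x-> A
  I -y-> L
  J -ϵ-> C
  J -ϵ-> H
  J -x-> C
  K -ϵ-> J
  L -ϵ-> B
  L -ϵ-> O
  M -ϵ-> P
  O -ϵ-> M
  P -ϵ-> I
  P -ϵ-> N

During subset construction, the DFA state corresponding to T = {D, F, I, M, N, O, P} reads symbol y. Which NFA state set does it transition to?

{B, D, F, I, L, M, N, O, P}

I on y → {L}.
No y-transition from D, F, M, N, O, P.
Union after reading y: {L}.
Now take the ϵ-closure:
From L via ϵ: add B, O.
From B via ϵ: add D.
From O via ϵ: add M.
From M via ϵ: add P.
From P via ϵ: add I, N.
From I via ϵ: add F.
No new states can be added; the closed set is {B, D, F, I, L, M, N, O, P}.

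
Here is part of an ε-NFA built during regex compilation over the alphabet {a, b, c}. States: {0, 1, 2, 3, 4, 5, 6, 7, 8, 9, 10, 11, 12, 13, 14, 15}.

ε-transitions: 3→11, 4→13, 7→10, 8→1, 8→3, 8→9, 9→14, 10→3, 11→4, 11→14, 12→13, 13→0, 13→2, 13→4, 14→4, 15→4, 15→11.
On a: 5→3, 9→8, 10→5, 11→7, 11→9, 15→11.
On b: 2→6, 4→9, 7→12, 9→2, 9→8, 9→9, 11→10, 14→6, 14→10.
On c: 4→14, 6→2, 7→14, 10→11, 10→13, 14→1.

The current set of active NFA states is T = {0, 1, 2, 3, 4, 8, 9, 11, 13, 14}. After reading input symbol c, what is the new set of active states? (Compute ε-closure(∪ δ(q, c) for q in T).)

{0, 1, 2, 4, 13, 14}

4 on c → {14}.
14 on c → {1}.
No c-transition from 0, 1, 2, 3, 8, 9, 11, 13.
Union after reading c: {1, 14}.
Now take the ε-closure:
From 14 via ε: add 4.
From 4 via ε: add 13.
From 13 via ε: add 0, 2.
No new states can be added; the closed set is {0, 1, 2, 4, 13, 14}.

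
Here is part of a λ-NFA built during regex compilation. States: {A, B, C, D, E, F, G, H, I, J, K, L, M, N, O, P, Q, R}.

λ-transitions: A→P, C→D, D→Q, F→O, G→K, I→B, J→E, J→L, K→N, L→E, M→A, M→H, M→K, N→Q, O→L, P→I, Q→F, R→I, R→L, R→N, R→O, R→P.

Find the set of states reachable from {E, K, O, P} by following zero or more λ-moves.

Start with {E, K, O, P}.
From K via λ: add N.
From O via λ: add L.
From P via λ: add I.
From I via λ: add B.
From N via λ: add Q.
From Q via λ: add F.
No new states can be added; the closed set is {B, E, F, I, K, L, N, O, P, Q}.

{B, E, F, I, K, L, N, O, P, Q}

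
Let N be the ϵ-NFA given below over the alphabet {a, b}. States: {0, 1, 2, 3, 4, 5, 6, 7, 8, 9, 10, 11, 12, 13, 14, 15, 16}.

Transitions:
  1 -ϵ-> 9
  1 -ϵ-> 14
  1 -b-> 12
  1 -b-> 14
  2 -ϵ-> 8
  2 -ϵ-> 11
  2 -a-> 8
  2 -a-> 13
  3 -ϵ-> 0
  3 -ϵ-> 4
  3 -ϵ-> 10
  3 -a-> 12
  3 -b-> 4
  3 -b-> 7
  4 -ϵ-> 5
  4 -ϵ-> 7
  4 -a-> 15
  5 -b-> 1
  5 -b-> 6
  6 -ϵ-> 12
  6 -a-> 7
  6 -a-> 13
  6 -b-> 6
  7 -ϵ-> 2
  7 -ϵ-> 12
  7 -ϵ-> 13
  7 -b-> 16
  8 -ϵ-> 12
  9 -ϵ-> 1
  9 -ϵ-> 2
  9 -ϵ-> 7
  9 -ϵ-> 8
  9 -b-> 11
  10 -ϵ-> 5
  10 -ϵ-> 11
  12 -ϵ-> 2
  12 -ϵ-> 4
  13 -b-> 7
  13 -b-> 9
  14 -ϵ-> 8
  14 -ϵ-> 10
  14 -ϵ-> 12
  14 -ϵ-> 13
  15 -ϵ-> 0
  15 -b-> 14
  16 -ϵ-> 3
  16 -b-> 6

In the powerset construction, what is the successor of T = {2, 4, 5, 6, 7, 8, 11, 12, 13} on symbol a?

2 on a → {8, 13}.
4 on a → {15}.
6 on a → {7, 13}.
No a-transition from 5, 7, 8, 11, 12, 13.
Union after reading a: {7, 8, 13, 15}.
Now take the ϵ-closure:
From 7 via ϵ: add 2, 12.
From 15 via ϵ: add 0.
From 2 via ϵ: add 11.
From 12 via ϵ: add 4.
From 4 via ϵ: add 5.
No new states can be added; the closed set is {0, 2, 4, 5, 7, 8, 11, 12, 13, 15}.

{0, 2, 4, 5, 7, 8, 11, 12, 13, 15}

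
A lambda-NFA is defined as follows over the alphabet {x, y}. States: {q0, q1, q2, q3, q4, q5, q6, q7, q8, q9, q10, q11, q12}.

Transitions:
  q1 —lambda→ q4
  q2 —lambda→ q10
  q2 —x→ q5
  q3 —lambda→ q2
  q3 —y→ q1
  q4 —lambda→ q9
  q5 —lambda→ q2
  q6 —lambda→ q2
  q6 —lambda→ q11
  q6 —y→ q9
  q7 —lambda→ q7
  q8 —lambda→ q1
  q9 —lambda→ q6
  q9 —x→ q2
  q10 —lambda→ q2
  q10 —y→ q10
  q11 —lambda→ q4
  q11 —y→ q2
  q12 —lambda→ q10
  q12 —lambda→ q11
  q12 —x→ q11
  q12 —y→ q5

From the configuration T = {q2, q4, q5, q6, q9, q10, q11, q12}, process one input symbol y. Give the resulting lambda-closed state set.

{q2, q4, q5, q6, q9, q10, q11}

q6 on y → {q9}.
q10 on y → {q10}.
q11 on y → {q2}.
q12 on y → {q5}.
No y-transition from q2, q4, q5, q9.
Union after reading y: {q2, q5, q9, q10}.
Now take the lambda-closure:
From q9 via lambda: add q6.
From q6 via lambda: add q11.
From q11 via lambda: add q4.
No new states can be added; the closed set is {q2, q4, q5, q6, q9, q10, q11}.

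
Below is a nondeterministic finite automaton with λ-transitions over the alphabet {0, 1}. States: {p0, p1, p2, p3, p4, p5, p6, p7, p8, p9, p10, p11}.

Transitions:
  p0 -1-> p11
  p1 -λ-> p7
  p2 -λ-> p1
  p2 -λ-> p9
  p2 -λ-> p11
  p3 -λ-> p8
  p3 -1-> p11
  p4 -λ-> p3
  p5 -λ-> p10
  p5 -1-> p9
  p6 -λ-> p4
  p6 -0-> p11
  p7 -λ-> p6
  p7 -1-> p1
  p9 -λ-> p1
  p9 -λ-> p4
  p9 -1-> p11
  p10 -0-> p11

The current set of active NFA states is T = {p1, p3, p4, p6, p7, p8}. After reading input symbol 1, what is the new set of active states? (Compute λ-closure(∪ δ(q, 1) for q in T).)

{p1, p3, p4, p6, p7, p8, p11}

p3 on 1 → {p11}.
p7 on 1 → {p1}.
No 1-transition from p1, p4, p6, p8.
Union after reading 1: {p1, p11}.
Now take the λ-closure:
From p1 via λ: add p7.
From p7 via λ: add p6.
From p6 via λ: add p4.
From p4 via λ: add p3.
From p3 via λ: add p8.
No new states can be added; the closed set is {p1, p3, p4, p6, p7, p8, p11}.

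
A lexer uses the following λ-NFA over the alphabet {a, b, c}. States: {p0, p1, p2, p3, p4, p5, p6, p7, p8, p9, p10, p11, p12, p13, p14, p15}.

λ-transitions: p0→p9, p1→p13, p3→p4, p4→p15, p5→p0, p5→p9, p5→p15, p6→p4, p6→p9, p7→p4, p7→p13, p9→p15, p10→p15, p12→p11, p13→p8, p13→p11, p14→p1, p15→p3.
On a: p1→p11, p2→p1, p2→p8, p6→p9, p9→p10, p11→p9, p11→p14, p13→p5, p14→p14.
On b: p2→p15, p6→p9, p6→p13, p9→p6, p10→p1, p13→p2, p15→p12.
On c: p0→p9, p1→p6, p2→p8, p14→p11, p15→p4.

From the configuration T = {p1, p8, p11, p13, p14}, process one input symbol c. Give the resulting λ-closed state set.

p1 on c → {p6}.
p14 on c → {p11}.
No c-transition from p8, p11, p13.
Union after reading c: {p6, p11}.
Now take the λ-closure:
From p6 via λ: add p4, p9.
From p4 via λ: add p15.
From p15 via λ: add p3.
No new states can be added; the closed set is {p3, p4, p6, p9, p11, p15}.

{p3, p4, p6, p9, p11, p15}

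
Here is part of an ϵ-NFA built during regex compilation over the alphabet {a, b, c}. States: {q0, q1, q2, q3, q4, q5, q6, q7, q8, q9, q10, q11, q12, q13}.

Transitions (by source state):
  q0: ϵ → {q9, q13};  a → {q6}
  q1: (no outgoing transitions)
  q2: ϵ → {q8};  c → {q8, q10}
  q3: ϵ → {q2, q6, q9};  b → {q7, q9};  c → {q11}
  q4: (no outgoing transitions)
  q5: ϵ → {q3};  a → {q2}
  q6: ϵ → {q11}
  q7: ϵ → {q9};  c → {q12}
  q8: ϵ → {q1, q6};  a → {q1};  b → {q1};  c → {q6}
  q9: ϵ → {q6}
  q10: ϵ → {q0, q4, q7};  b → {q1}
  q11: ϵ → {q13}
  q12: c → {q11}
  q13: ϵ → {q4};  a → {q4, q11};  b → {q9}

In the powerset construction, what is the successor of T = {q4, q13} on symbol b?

{q4, q6, q9, q11, q13}

q13 on b → {q9}.
No b-transition from q4.
Union after reading b: {q9}.
Now take the ϵ-closure:
From q9 via ϵ: add q6.
From q6 via ϵ: add q11.
From q11 via ϵ: add q13.
From q13 via ϵ: add q4.
No new states can be added; the closed set is {q4, q6, q9, q11, q13}.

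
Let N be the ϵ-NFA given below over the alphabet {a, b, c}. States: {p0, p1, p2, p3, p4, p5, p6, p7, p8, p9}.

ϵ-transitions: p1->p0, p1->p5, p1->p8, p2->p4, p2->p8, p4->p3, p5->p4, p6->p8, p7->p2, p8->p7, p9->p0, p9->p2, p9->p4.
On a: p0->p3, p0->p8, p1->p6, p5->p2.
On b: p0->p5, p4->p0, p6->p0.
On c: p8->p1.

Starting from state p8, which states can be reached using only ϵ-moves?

Start with {p8}.
From p8 via ϵ: add p7.
From p7 via ϵ: add p2.
From p2 via ϵ: add p4.
From p4 via ϵ: add p3.
No new states can be added; the closed set is {p2, p3, p4, p7, p8}.

{p2, p3, p4, p7, p8}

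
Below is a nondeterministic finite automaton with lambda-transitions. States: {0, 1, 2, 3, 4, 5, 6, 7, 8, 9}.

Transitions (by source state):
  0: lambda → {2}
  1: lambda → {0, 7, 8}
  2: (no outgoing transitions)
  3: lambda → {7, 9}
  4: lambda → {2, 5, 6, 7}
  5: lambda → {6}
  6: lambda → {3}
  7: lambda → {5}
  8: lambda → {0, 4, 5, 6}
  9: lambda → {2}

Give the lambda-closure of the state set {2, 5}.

Start with {2, 5}.
From 5 via lambda: add 6.
From 6 via lambda: add 3.
From 3 via lambda: add 7, 9.
No new states can be added; the closed set is {2, 3, 5, 6, 7, 9}.

{2, 3, 5, 6, 7, 9}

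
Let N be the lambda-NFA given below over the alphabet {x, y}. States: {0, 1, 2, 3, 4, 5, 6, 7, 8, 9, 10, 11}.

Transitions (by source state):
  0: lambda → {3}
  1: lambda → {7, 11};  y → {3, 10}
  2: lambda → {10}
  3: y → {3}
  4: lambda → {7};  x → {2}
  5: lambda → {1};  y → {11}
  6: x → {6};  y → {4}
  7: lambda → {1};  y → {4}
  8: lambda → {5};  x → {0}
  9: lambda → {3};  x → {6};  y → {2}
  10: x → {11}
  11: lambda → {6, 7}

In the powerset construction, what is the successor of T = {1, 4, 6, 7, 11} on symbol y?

{1, 3, 4, 6, 7, 10, 11}

1 on y → {3, 10}.
6 on y → {4}.
7 on y → {4}.
No y-transition from 4, 11.
Union after reading y: {3, 4, 10}.
Now take the lambda-closure:
From 4 via lambda: add 7.
From 7 via lambda: add 1.
From 1 via lambda: add 11.
From 11 via lambda: add 6.
No new states can be added; the closed set is {1, 3, 4, 6, 7, 10, 11}.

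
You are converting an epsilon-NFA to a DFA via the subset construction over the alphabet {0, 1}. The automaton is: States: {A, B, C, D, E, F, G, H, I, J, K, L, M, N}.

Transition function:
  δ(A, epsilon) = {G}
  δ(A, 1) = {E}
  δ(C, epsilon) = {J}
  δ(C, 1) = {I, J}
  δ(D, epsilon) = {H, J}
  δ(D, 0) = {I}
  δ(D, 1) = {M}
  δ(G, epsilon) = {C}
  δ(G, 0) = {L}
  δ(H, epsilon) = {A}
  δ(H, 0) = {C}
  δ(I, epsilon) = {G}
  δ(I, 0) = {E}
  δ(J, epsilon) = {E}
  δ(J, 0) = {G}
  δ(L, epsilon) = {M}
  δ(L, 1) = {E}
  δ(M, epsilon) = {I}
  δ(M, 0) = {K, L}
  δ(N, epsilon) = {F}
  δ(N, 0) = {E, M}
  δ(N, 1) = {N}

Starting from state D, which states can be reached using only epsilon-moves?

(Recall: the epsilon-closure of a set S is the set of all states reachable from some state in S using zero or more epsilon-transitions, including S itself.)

Start with {D}.
From D via epsilon: add H, J.
From H via epsilon: add A.
From J via epsilon: add E.
From A via epsilon: add G.
From G via epsilon: add C.
No new states can be added; the closed set is {A, C, D, E, G, H, J}.

{A, C, D, E, G, H, J}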